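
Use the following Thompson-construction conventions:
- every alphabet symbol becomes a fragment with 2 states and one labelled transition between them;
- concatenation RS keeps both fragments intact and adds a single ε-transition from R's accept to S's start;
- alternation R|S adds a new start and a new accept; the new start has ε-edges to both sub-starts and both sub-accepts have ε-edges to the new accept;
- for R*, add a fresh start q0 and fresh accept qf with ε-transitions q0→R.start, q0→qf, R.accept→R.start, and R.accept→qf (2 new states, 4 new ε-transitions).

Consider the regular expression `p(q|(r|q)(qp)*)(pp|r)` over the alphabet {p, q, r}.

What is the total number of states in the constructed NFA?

26

By structural recursion:
Each of the 9 symbol leaves contributes a 2-state fragment.
  r|q : 6 states
  qp : 4 states
  (qp)* : 6 states
  (r|q)(qp)* : 12 states
  q|(r|q)(qp)* : 16 states
  pp : 4 states
  pp|r : 8 states
  p(q|(r|q)(qp)*)(pp|r) : 26 states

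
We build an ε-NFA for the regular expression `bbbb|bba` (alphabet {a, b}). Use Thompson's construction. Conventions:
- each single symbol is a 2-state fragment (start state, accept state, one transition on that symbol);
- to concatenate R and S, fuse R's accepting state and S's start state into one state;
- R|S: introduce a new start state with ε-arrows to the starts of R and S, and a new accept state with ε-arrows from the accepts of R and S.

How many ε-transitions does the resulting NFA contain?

4

By structural recursion:
Each of the 7 symbol leaves contributes 0 ε-transitions.
  bbbb : 0 ε-transitions
  bba : 0 ε-transitions
  bbbb|bba : 4 ε-transitions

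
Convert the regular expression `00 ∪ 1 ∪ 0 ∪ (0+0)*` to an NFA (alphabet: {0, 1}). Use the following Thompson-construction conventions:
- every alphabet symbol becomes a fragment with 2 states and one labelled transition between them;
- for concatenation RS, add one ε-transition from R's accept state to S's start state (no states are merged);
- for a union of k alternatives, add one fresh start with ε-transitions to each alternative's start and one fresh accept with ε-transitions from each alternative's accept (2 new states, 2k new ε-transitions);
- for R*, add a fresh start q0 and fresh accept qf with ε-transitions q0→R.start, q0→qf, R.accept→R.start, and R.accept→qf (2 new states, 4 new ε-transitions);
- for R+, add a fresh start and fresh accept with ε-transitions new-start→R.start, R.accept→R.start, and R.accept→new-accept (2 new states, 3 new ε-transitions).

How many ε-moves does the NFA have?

17

Bottom-up over the parse tree:
Each of the 6 symbol leaves contributes 0 ε-transitions.
  00 : 1 ε-transition
  0+ : 3 ε-transitions
  0+0 : 4 ε-transitions
  (0+0)* : 8 ε-transitions
  00 ∪ 1 ∪ 0 ∪ (0+0)* : 17 ε-transitions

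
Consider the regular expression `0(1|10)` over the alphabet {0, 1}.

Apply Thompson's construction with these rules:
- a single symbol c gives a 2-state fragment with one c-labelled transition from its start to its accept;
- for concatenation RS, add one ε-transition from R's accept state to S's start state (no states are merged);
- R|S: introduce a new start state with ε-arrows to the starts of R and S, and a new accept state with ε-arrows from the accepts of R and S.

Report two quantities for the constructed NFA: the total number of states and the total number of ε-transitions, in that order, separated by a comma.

10, 6

By structural recursion:
Each of the 4 symbol leaves contributes 2 states and 0 ε-transitions.
  10 → 4 states, 1 ε-transition
  1|10 → 8 states, 5 ε-transitions
  0(1|10) → 10 states, 6 ε-transitions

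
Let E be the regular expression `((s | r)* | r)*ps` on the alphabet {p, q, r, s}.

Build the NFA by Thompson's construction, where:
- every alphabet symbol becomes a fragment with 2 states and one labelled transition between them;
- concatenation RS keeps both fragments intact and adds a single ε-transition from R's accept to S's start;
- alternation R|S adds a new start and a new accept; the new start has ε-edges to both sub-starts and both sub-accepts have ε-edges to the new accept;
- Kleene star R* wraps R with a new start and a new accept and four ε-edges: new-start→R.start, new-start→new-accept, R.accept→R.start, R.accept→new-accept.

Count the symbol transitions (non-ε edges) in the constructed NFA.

Building bottom-up:
Each of the 5 symbol leaves contributes exactly 1 symbol transition.
  s | r → 2 symbol transitions
  (s | r)* → 2 symbol transitions
  (s | r)* | r → 3 symbol transitions
  ((s | r)* | r)* → 3 symbol transitions
  ((s | r)* | r)*ps → 5 symbol transitions

5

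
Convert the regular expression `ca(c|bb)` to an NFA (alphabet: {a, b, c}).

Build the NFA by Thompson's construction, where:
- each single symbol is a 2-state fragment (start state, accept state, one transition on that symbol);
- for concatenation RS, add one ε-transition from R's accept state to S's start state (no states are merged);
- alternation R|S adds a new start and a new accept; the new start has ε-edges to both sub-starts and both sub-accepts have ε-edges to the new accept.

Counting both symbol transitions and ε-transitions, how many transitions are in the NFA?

12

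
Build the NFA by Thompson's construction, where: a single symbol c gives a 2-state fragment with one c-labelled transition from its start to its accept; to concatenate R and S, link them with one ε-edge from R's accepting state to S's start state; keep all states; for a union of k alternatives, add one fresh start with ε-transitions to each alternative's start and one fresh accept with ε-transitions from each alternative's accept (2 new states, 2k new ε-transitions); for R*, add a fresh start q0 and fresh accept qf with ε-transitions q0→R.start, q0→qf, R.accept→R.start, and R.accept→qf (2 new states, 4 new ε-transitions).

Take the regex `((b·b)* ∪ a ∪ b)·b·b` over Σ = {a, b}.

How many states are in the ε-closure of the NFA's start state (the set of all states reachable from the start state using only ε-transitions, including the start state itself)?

8

Compute the ε-closure size of each fragment's start state recursively; a symbol fragment's start has no outgoing ε-edge, so its closure is just itself (size 1).
  b·b → same as the first factor's closure: C = 1
  (b·b)* → C = 1 (new start) + 1 (body) + 1 (new accept) = 3
  (b·b)* ∪ a ∪ b → new start ε-reaches every alternative's start; at least one alternative accepts ε, so the union's new accept is reached too: C = 1 + 3 + 1 + 1 + 1 = 7
  ((b·b)* ∪ a ∪ b)·b·b → the left operand accepts ε, so the closure extends into the next operand (via the concat ε-link); C = 7 + 1 = 8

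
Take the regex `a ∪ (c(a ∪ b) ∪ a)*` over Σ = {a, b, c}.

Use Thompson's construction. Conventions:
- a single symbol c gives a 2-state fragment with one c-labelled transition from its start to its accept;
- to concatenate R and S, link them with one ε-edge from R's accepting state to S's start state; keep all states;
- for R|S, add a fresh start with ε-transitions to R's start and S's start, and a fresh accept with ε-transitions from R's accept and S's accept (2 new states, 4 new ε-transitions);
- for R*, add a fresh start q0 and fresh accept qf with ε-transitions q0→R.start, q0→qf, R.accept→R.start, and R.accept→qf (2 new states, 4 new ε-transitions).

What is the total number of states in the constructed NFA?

18

Per subexpression:
Each of the 5 symbol leaves contributes a 2-state fragment.
  a ∪ b : 6 states
  c(a ∪ b) : 8 states
  c(a ∪ b) ∪ a : 12 states
  (c(a ∪ b) ∪ a)* : 14 states
  a ∪ (c(a ∪ b) ∪ a)* : 18 states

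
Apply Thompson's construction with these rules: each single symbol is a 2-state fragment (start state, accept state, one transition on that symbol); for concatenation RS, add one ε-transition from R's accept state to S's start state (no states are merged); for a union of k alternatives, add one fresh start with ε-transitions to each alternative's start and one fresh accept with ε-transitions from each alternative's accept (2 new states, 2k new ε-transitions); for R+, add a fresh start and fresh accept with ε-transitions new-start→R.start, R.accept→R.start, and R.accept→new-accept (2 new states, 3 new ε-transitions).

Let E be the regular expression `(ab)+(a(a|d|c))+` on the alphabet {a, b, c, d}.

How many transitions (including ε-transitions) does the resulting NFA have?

By structural recursion:
Each of the 6 symbol leaves contributes 1 transition (1 symbol, 0 ε).
  ab = 3 transitions (2 symbol, 1 ε)
  (ab)+ = 6 transitions (2 symbol, 4 ε)
  a|d|c = 9 transitions (3 symbol, 6 ε)
  a(a|d|c) = 11 transitions (4 symbol, 7 ε)
  (a(a|d|c))+ = 14 transitions (4 symbol, 10 ε)
  (ab)+(a(a|d|c))+ = 21 transitions (6 symbol, 15 ε)

21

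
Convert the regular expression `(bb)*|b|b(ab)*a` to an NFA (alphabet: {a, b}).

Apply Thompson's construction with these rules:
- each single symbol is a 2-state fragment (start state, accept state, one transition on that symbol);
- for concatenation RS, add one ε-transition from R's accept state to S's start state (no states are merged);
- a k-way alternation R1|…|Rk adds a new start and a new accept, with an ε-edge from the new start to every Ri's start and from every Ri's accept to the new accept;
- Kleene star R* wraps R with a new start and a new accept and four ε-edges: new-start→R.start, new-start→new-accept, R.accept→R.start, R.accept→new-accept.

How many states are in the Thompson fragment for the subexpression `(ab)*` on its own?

Fragment for `(ab)*`:
Each of the 2 symbol leaves contributes a 2-state fragment.
  ab → 4 states
  (ab)* → 6 states

6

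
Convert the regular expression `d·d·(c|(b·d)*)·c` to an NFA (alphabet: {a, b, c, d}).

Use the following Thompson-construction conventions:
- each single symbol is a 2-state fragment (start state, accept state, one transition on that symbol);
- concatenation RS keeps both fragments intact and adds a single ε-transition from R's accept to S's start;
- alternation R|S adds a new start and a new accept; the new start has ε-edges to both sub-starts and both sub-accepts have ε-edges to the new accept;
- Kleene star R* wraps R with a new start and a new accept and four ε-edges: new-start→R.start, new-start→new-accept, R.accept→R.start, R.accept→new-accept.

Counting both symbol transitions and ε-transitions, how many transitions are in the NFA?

18

Recursing over subexpressions:
Each of the 6 symbol leaves contributes 1 transition (1 symbol, 0 ε).
  b·d — 3 transitions (2 symbol, 1 ε)
  (b·d)* — 7 transitions (2 symbol, 5 ε)
  c|(b·d)* — 12 transitions (3 symbol, 9 ε)
  d·d·(c|(b·d)*)·c — 18 transitions (6 symbol, 12 ε)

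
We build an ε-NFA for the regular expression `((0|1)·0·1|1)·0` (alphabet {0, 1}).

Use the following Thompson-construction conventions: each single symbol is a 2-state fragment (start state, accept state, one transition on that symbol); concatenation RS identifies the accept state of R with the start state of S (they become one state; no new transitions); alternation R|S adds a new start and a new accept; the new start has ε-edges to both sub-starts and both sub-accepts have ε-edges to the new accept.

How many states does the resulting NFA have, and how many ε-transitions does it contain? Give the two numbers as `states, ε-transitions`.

Bottom-up over the parse tree:
Each of the 6 symbol leaves contributes 2 states and 0 ε-transitions.
  0|1 — 6 states, 4 ε-transitions
  (0|1)·0·1 — 8 states, 4 ε-transitions
  (0|1)·0·1|1 — 12 states, 8 ε-transitions
  ((0|1)·0·1|1)·0 — 13 states, 8 ε-transitions

13, 8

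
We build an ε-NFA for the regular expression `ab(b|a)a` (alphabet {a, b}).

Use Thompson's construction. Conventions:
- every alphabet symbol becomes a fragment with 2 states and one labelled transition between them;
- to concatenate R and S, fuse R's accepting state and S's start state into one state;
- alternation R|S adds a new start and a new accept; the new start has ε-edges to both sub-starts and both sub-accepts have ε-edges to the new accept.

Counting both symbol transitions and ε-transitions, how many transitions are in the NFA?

Bottom-up over the parse tree:
Each of the 5 symbol leaves contributes 1 transition (1 symbol, 0 ε).
  b|a = 6 transitions (2 symbol, 4 ε)
  ab(b|a)a = 9 transitions (5 symbol, 4 ε)

9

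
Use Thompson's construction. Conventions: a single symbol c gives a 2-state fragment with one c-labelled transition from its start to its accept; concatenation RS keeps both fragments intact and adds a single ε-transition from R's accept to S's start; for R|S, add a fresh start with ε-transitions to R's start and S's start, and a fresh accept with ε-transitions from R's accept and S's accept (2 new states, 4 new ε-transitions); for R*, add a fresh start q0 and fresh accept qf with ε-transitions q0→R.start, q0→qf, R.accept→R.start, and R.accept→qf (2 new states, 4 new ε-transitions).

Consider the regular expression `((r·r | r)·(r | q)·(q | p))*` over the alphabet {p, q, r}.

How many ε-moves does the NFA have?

19

Recursing over subexpressions:
Each of the 7 symbol leaves contributes 0 ε-transitions.
  r·r : 1 ε-transition
  r·r | r : 5 ε-transitions
  r | q : 4 ε-transitions
  q | p : 4 ε-transitions
  (r·r | r)·(r | q)·(q | p) : 15 ε-transitions
  ((r·r | r)·(r | q)·(q | p))* : 19 ε-transitions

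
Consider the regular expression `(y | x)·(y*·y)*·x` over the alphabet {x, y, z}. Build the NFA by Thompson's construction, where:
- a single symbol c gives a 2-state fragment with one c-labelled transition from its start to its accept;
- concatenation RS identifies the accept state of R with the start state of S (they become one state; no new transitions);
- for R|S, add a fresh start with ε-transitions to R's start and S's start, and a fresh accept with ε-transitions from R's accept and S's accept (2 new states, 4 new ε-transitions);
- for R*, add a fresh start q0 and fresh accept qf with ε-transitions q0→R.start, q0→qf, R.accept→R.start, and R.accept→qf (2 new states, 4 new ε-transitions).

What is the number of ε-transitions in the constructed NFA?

12

Bottom-up over the parse tree:
Each of the 5 symbol leaves contributes 0 ε-transitions.
  y | x — 4 ε-transitions
  y* — 4 ε-transitions
  y*·y — 4 ε-transitions
  (y*·y)* — 8 ε-transitions
  (y | x)·(y*·y)*·x — 12 ε-transitions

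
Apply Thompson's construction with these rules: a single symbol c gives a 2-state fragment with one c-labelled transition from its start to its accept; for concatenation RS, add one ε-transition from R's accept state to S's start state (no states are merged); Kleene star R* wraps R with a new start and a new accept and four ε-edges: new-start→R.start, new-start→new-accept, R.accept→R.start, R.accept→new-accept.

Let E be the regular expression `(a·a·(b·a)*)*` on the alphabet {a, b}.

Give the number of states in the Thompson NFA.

Bottom-up over the parse tree:
Each of the 4 symbol leaves contributes a 2-state fragment.
  b·a → 4 states
  (b·a)* → 6 states
  a·a·(b·a)* → 10 states
  (a·a·(b·a)*)* → 12 states

12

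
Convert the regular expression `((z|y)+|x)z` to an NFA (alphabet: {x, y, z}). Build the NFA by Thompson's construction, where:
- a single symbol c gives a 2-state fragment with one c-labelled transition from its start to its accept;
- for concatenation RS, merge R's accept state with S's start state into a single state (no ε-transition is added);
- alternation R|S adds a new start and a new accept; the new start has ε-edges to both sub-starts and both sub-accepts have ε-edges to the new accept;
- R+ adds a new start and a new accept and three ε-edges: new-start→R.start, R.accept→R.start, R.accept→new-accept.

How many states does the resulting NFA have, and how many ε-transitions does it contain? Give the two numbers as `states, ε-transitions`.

Recursing over subexpressions:
Each of the 4 symbol leaves contributes 2 states and 0 ε-transitions.
  z|y — 6 states, 4 ε-transitions
  (z|y)+ — 8 states, 7 ε-transitions
  (z|y)+|x — 12 states, 11 ε-transitions
  ((z|y)+|x)z — 13 states, 11 ε-transitions

13, 11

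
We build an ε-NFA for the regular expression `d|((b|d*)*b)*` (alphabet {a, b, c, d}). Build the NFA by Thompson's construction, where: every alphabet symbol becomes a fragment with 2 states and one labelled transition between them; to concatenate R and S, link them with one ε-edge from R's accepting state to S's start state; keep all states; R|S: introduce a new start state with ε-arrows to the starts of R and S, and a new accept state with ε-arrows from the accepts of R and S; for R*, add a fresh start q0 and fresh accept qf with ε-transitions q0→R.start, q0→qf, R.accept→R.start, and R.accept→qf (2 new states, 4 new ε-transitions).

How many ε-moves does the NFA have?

Bottom-up over the parse tree:
Each of the 4 symbol leaves contributes 0 ε-transitions.
  d* → 4 ε-transitions
  b|d* → 8 ε-transitions
  (b|d*)* → 12 ε-transitions
  (b|d*)*b → 13 ε-transitions
  ((b|d*)*b)* → 17 ε-transitions
  d|((b|d*)*b)* → 21 ε-transitions

21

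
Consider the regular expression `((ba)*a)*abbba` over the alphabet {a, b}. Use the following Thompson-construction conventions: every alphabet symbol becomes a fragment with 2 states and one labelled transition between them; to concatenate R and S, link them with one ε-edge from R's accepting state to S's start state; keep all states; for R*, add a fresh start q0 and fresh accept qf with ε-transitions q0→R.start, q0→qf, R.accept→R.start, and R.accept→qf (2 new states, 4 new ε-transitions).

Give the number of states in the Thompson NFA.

Building bottom-up:
Each of the 8 symbol leaves contributes a 2-state fragment.
  ba = 4 states
  (ba)* = 6 states
  (ba)*a = 8 states
  ((ba)*a)* = 10 states
  ((ba)*a)*abbba = 20 states

20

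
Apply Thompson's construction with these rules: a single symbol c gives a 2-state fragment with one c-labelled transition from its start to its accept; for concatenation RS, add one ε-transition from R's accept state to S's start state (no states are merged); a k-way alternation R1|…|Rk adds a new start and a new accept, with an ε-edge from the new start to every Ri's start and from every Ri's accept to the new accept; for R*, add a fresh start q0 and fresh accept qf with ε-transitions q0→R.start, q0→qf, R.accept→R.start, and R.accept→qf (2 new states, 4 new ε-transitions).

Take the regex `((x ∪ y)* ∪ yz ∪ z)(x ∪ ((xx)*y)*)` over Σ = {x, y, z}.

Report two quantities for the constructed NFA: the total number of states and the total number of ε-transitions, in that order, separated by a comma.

Recursing over subexpressions:
Each of the 9 symbol leaves contributes 2 states and 0 ε-transitions.
  x ∪ y = 6 states, 4 ε-transitions
  (x ∪ y)* = 8 states, 8 ε-transitions
  yz = 4 states, 1 ε-transition
  (x ∪ y)* ∪ yz ∪ z = 16 states, 15 ε-transitions
  xx = 4 states, 1 ε-transition
  (xx)* = 6 states, 5 ε-transitions
  (xx)*y = 8 states, 6 ε-transitions
  ((xx)*y)* = 10 states, 10 ε-transitions
  x ∪ ((xx)*y)* = 14 states, 14 ε-transitions
  ((x ∪ y)* ∪ yz ∪ z)(x ∪ ((xx)*y)*) = 30 states, 30 ε-transitions

30, 30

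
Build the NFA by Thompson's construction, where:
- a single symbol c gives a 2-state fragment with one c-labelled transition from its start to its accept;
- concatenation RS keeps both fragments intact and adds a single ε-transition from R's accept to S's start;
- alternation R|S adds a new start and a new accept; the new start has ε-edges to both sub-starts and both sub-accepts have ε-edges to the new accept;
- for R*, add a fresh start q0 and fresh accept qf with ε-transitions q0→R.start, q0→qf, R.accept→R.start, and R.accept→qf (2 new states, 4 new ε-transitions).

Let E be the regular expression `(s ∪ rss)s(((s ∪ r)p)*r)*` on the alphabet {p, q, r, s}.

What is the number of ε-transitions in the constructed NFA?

22

Building bottom-up:
Each of the 9 symbol leaves contributes 0 ε-transitions.
  rss = 2 ε-transitions
  s ∪ rss = 6 ε-transitions
  s ∪ r = 4 ε-transitions
  (s ∪ r)p = 5 ε-transitions
  ((s ∪ r)p)* = 9 ε-transitions
  ((s ∪ r)p)*r = 10 ε-transitions
  (((s ∪ r)p)*r)* = 14 ε-transitions
  (s ∪ rss)s(((s ∪ r)p)*r)* = 22 ε-transitions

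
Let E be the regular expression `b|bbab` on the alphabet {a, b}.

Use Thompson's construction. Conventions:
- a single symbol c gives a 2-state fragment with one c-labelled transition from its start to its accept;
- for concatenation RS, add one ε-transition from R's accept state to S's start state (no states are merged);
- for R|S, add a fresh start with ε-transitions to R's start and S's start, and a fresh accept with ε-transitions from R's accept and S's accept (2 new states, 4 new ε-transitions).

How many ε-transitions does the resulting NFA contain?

Per subexpression:
Each of the 5 symbol leaves contributes 0 ε-transitions.
  bbab — 3 ε-transitions
  b|bbab — 7 ε-transitions

7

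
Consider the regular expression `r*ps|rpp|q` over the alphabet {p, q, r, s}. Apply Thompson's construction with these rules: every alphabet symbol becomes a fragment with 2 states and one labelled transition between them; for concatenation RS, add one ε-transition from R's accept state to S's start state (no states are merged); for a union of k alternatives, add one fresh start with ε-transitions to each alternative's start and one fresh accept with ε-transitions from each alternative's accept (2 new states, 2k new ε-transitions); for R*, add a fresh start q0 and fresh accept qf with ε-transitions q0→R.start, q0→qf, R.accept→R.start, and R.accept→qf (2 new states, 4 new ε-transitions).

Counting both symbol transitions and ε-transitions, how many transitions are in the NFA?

21

Bottom-up over the parse tree:
Each of the 7 symbol leaves contributes 1 transition (1 symbol, 0 ε).
  r* → 5 transitions (1 symbol, 4 ε)
  r*ps → 9 transitions (3 symbol, 6 ε)
  rpp → 5 transitions (3 symbol, 2 ε)
  r*ps|rpp|q → 21 transitions (7 symbol, 14 ε)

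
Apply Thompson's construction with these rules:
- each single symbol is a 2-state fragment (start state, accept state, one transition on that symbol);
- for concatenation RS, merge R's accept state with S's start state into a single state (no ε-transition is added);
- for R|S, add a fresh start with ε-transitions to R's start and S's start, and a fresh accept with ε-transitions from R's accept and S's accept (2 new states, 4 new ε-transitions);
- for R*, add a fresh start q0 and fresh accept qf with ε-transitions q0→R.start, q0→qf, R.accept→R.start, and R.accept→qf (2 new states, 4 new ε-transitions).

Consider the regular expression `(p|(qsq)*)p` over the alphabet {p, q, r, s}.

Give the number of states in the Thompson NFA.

Per subexpression:
Each of the 5 symbol leaves contributes a 2-state fragment.
  qsq = 4 states
  (qsq)* = 6 states
  p|(qsq)* = 10 states
  (p|(qsq)*)p = 11 states

11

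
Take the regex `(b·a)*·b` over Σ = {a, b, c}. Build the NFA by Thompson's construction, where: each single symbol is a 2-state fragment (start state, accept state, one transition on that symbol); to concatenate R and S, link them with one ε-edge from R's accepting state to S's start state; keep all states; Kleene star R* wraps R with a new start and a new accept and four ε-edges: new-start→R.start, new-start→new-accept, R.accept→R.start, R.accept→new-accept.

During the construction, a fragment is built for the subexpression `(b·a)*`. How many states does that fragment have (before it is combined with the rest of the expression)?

6

Fragment for `(b·a)*`:
Each of the 2 symbol leaves contributes a 2-state fragment.
  b·a = 4 states
  (b·a)* = 6 states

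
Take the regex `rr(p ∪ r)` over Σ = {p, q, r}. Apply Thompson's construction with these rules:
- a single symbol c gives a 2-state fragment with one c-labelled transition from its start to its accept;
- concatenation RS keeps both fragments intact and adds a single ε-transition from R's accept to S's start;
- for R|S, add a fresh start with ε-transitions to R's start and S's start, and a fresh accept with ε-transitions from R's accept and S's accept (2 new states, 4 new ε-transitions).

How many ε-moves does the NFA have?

6

Building bottom-up:
Each of the 4 symbol leaves contributes 0 ε-transitions.
  p ∪ r = 4 ε-transitions
  rr(p ∪ r) = 6 ε-transitions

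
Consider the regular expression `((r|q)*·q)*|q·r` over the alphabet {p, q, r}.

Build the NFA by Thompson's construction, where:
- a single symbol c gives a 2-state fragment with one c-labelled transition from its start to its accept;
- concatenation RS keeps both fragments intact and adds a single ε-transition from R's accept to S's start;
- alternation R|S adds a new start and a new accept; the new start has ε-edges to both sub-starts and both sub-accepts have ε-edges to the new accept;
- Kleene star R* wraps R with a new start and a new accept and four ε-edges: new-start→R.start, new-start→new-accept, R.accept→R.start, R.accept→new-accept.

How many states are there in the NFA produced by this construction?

Per subexpression:
Each of the 5 symbol leaves contributes a 2-state fragment.
  r|q — 6 states
  (r|q)* — 8 states
  (r|q)*·q — 10 states
  ((r|q)*·q)* — 12 states
  q·r — 4 states
  ((r|q)*·q)*|q·r — 18 states

18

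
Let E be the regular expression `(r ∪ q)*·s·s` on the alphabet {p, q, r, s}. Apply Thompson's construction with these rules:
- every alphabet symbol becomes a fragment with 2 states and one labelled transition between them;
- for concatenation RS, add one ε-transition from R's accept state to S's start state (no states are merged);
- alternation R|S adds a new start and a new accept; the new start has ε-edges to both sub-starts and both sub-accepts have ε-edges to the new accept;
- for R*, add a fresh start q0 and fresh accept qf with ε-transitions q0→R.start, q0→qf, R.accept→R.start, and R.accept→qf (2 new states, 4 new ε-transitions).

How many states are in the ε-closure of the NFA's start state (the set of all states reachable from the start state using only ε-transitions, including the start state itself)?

6

Let C(F) = |ε-closure(F.start)| within fragment F, and note whether F accepts ε. Symbol fragments have C = 1 and do not accept ε. Then:
  r ∪ q : |ε-closure| = 1 + 1 + 1 = 3 (the new accept is not ε-reachable since no branch accepts ε)
  (r ∪ q)* : |ε-closure| = 1 (new start) + 3 (body) + 1 (new accept) = 5
  (r ∪ q)*·s·s : |ε-closure| = 5 + 1 = 6 (closure spills across the concat boundary because the left factor accepts ε)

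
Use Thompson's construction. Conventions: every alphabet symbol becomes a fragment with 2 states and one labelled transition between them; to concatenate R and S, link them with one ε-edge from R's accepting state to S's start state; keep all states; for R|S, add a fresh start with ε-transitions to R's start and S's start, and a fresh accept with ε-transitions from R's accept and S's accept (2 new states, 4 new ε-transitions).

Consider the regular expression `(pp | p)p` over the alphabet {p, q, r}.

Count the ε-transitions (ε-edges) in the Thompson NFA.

Per subexpression:
Each of the 4 symbol leaves contributes 0 ε-transitions.
  pp = 1 ε-transition
  pp | p = 5 ε-transitions
  (pp | p)p = 6 ε-transitions

6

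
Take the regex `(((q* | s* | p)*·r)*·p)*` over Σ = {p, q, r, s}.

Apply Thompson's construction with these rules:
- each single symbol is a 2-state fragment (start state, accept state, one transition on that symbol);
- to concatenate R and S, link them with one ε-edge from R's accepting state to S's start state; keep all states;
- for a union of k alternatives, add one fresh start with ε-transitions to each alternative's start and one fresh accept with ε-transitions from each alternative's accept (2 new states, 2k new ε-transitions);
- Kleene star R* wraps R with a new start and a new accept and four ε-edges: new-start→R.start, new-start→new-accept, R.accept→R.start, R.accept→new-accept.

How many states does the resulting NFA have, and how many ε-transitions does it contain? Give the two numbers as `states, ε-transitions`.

22, 28

By structural recursion:
Each of the 5 symbol leaves contributes 2 states and 0 ε-transitions.
  q* : 4 states, 4 ε-transitions
  s* : 4 states, 4 ε-transitions
  q* | s* | p : 12 states, 14 ε-transitions
  (q* | s* | p)* : 14 states, 18 ε-transitions
  (q* | s* | p)*·r : 16 states, 19 ε-transitions
  ((q* | s* | p)*·r)* : 18 states, 23 ε-transitions
  ((q* | s* | p)*·r)*·p : 20 states, 24 ε-transitions
  (((q* | s* | p)*·r)*·p)* : 22 states, 28 ε-transitions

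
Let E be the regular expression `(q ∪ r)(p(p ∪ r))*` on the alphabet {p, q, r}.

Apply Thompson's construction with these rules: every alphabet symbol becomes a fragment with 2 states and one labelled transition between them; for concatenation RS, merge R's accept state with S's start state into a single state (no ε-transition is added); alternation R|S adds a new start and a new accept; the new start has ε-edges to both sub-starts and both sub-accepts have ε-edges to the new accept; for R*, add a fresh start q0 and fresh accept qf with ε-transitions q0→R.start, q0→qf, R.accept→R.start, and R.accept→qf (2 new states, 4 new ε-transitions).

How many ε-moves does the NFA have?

By structural recursion:
Each of the 5 symbol leaves contributes 0 ε-transitions.
  q ∪ r — 4 ε-transitions
  p ∪ r — 4 ε-transitions
  p(p ∪ r) — 4 ε-transitions
  (p(p ∪ r))* — 8 ε-transitions
  (q ∪ r)(p(p ∪ r))* — 12 ε-transitions

12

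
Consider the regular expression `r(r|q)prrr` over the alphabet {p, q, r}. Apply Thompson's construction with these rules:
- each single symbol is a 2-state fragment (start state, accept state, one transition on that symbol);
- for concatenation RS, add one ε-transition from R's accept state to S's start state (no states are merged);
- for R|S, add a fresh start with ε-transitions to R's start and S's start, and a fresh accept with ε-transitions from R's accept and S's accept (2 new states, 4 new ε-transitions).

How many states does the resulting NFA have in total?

Bottom-up over the parse tree:
Each of the 7 symbol leaves contributes a 2-state fragment.
  r|q → 6 states
  r(r|q)prrr → 16 states

16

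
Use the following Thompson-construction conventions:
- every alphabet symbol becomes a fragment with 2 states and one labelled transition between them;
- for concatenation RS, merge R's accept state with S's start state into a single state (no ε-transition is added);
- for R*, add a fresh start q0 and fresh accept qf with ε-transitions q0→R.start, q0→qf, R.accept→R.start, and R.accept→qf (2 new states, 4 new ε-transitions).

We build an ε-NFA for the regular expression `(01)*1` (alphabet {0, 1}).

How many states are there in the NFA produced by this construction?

6

Building bottom-up:
Each of the 3 symbol leaves contributes a 2-state fragment.
  01 : 3 states
  (01)* : 5 states
  (01)*1 : 6 states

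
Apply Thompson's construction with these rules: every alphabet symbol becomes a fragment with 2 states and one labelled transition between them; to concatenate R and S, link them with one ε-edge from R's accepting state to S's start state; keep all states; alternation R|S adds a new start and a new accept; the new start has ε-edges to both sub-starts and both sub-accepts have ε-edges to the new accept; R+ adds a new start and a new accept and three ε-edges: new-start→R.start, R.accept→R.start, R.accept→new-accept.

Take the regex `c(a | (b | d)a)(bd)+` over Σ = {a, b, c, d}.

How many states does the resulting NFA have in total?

Bottom-up over the parse tree:
Each of the 7 symbol leaves contributes a 2-state fragment.
  b | d — 6 states
  (b | d)a — 8 states
  a | (b | d)a — 12 states
  bd — 4 states
  (bd)+ — 6 states
  c(a | (b | d)a)(bd)+ — 20 states

20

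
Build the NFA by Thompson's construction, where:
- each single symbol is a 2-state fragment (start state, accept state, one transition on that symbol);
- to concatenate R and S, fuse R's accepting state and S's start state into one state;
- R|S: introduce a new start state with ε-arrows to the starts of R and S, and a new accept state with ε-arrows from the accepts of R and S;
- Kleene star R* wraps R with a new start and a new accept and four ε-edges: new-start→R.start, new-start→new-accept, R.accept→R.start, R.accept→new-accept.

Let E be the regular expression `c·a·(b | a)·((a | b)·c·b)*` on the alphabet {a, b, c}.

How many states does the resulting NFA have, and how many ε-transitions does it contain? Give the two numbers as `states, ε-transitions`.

Per subexpression:
Each of the 8 symbol leaves contributes 2 states and 0 ε-transitions.
  b | a : 6 states, 4 ε-transitions
  a | b : 6 states, 4 ε-transitions
  (a | b)·c·b : 8 states, 4 ε-transitions
  ((a | b)·c·b)* : 10 states, 8 ε-transitions
  c·a·(b | a)·((a | b)·c·b)* : 17 states, 12 ε-transitions

17, 12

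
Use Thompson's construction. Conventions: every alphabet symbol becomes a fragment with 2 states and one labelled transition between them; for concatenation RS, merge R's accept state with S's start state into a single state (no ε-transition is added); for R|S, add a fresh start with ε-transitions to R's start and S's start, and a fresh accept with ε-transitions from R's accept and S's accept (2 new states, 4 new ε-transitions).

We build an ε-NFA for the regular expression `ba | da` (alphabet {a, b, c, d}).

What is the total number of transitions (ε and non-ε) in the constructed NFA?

8

By structural recursion:
Each of the 4 symbol leaves contributes 1 transition (1 symbol, 0 ε).
  ba — 2 transitions (2 symbol, 0 ε)
  da — 2 transitions (2 symbol, 0 ε)
  ba | da — 8 transitions (4 symbol, 4 ε)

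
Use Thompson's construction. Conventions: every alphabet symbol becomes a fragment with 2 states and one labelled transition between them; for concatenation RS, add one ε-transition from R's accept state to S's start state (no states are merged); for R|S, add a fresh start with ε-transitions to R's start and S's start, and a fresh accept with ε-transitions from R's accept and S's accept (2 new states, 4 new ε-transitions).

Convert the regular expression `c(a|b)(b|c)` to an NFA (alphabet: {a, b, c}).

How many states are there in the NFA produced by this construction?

14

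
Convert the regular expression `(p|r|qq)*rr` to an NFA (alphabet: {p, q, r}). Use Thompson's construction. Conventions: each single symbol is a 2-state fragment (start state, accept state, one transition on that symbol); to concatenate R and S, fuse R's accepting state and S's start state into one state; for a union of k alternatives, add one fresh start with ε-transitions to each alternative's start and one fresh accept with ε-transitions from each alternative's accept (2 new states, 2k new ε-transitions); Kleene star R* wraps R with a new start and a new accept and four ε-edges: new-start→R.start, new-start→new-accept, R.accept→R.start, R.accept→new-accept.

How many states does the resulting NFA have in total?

Recursing over subexpressions:
Each of the 6 symbol leaves contributes a 2-state fragment.
  qq → 3 states
  p|r|qq → 9 states
  (p|r|qq)* → 11 states
  (p|r|qq)*rr → 13 states

13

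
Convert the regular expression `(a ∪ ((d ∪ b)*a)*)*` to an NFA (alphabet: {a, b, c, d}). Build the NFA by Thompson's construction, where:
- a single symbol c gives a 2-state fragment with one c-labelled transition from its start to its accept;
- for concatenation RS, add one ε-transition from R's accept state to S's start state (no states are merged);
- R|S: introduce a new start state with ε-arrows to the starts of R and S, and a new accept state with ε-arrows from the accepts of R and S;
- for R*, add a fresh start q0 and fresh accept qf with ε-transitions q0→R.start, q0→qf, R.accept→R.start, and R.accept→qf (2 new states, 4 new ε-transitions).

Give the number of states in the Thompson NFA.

By structural recursion:
Each of the 4 symbol leaves contributes a 2-state fragment.
  d ∪ b → 6 states
  (d ∪ b)* → 8 states
  (d ∪ b)*a → 10 states
  ((d ∪ b)*a)* → 12 states
  a ∪ ((d ∪ b)*a)* → 16 states
  (a ∪ ((d ∪ b)*a)*)* → 18 states

18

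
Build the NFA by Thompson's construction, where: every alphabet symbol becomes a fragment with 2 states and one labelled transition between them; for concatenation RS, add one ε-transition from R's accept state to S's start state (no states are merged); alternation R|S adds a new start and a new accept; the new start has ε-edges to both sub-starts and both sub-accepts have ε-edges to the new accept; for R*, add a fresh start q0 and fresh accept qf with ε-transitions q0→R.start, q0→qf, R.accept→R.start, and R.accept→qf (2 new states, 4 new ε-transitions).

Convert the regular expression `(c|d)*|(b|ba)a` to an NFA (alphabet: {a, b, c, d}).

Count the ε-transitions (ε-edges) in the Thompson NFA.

18

By structural recursion:
Each of the 6 symbol leaves contributes 0 ε-transitions.
  c|d = 4 ε-transitions
  (c|d)* = 8 ε-transitions
  ba = 1 ε-transition
  b|ba = 5 ε-transitions
  (b|ba)a = 6 ε-transitions
  (c|d)*|(b|ba)a = 18 ε-transitions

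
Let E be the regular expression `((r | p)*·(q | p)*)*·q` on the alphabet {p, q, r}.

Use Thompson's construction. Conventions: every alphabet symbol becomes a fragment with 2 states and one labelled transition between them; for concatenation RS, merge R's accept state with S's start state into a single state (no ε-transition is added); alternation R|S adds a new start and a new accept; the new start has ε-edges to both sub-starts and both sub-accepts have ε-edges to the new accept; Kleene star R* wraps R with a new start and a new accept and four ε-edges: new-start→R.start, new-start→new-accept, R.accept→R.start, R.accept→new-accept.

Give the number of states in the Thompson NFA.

18

Building bottom-up:
Each of the 5 symbol leaves contributes a 2-state fragment.
  r | p — 6 states
  (r | p)* — 8 states
  q | p — 6 states
  (q | p)* — 8 states
  (r | p)*·(q | p)* — 15 states
  ((r | p)*·(q | p)*)* — 17 states
  ((r | p)*·(q | p)*)*·q — 18 states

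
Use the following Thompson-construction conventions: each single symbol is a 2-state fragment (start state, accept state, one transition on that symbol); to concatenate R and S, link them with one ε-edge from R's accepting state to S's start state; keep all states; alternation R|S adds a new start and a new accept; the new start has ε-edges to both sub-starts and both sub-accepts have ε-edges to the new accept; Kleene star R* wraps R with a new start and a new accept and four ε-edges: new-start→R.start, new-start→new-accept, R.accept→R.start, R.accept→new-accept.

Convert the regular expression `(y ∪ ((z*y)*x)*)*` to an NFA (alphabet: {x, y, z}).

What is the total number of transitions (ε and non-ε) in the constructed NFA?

26

By structural recursion:
Each of the 4 symbol leaves contributes 1 transition (1 symbol, 0 ε).
  z* → 5 transitions (1 symbol, 4 ε)
  z*y → 7 transitions (2 symbol, 5 ε)
  (z*y)* → 11 transitions (2 symbol, 9 ε)
  (z*y)*x → 13 transitions (3 symbol, 10 ε)
  ((z*y)*x)* → 17 transitions (3 symbol, 14 ε)
  y ∪ ((z*y)*x)* → 22 transitions (4 symbol, 18 ε)
  (y ∪ ((z*y)*x)*)* → 26 transitions (4 symbol, 22 ε)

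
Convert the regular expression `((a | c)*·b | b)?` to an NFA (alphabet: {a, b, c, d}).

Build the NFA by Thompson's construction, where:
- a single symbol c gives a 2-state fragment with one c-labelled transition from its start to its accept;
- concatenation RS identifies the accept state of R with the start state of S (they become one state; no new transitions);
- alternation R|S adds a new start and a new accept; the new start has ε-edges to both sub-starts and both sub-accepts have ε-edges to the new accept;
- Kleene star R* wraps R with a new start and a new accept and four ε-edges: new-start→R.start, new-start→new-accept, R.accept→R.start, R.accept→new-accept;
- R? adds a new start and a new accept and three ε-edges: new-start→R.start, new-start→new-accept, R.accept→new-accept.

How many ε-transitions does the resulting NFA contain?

15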